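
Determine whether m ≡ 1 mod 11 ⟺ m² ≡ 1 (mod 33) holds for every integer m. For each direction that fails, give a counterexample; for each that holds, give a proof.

Neither direction holds.

Forward direction. This fails: take m = 12. Then 12 ≡ 1 (mod 11), but 12² = 144 ≡ 12 (mod 33), not 1.

Converse. This fails: take m = 10. Then 10² = 100 ≡ 1 (mod 33), yet 10 ≡ 10 (mod 11), not 1.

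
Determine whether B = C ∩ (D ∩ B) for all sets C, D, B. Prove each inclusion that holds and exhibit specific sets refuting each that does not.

Forward inclusion. This inclusion fails. Take C = ∅, D = ∅, B = {1}; then 1 ∈ B but 1 ∉ C ∩ (D ∩ B).

Reverse inclusion. Let x ∈ C ∩ (D ∩ B). Then x ∈ C ∩ D ∩ B, from which x ∈ B.

The sets are not equal: only the reverse inclusion holds.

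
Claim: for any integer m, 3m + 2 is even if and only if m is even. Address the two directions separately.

Equivalent; both directions hold.

Converse. Suppose m is even; write m = 2j. Then 3m + 2 = 3·(2j) + 2 = 2·3j + 2, which is even.

Forward direction. Suppose 3m + 2 is even. Since 3 is odd, 3m and m have the same parity, so 3m + 2 ≡ m + 2 (mod 2). As 2 is even, 3m + 2 is even exactly when m is even. Thus m is even.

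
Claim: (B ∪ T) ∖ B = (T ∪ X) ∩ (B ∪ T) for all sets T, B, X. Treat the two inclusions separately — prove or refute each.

(⊆) Let x ∈ (B ∪ T) ∖ B. Then either x ∈ T and x ∉ B, X; or x ∈ T ∩ X and x ∉ B. In each case x ∈ (T ∪ X) ∩ (B ∪ T), so (B ∪ T) ∖ B ⊆ (T ∪ X) ∩ (B ∪ T).

(⊇) This inclusion fails. Take T = {1}, B = {1}, X = ∅; then 1 ∈ (T ∪ X) ∩ (B ∪ T) but 1 ∉ (B ∪ T) ∖ B.

The sets are not equal: only the forward inclusion holds.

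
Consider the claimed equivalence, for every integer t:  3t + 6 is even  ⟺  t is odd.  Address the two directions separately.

(⟹) This fails: t = 0 gives 3t + 6 = 6, which is even, but 0 is even, not odd.

(⟸) This also fails: t = 1 is odd, but 3t + 6 = 9 is odd, not even.

Neither implication holds.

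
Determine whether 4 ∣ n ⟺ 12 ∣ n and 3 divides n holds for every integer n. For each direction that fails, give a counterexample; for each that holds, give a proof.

Forward direction. This fails: take n = 4. Certainly 4 ∣ 4, but 12 ∤ 4.

Converse. Suppose 12 ∣ n and 3 ∣ n. Any common multiple of 12 and 3 is a multiple of their lcm; here lcm(12, 3) = 12·3/gcd(12, 3) = 36/3 = 12, so 12 ∣ n. Since 4 ∣ 12, it follows that 4 ∣ n.

(⇒) fails; (⇐) holds.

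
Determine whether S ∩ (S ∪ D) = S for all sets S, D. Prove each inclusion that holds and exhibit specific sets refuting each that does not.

(⟹) Let x ∈ S ∩ (S ∪ D). Then either x ∈ S and x ∉ D; or x ∈ S ∩ D. In each case x ∈ S, so S ∩ (S ∪ D) ⊆ S.

(⟸) Let x ∈ S. Then either x ∈ S and x ∉ D; or x ∈ S ∩ D. In each case x ∈ S ∩ (S ∪ D), so S ⊆ S ∩ (S ∪ D).

Both inclusions hold.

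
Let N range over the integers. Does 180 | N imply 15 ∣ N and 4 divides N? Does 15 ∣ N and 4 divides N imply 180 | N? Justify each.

Not equivalent: only (⇒) holds.

(⇐) This fails: take N = 60. Both 15 ∣ 60 and 4 ∣ 60, yet 60 is not a multiple of 180 (since 60 = 0·180 + 60), so 180 ∤ 60.

(⇒) If 180 ∣ N, write N = 180q. Since 180 = 12·15, N = 15·(12q), so 15 ∣ N; and since 180 = 45·4, N = 4·(45q), so 4 ∣ N.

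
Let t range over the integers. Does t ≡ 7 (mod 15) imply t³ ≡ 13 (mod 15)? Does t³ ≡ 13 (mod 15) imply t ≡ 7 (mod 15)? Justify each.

(→) Suppose t ≡ 7 (mod 15). Write t = 15j + 7. Then (15j + 7)³ = 3375j³ + 4725j² + 2205j + 343 = 15(225j³ + 315j² + 147j + 22) + 13, so t³ ≡ 13 (mod 15).

(←) Conversely, suppose t³ ≡ 13 (mod 15). The only residue r in {0, …, 14} with r³ ≡ 13 (mod 15) is r = 7, so t ≡ 7 (mod 15).

Both directions hold; the statement is true.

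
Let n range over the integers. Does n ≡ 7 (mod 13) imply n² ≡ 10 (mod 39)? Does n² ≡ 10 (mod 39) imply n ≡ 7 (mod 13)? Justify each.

[⇒] This fails: take n = 33. Then 33 ≡ 7 (mod 13), but 33² = 1089 ≡ 36 (mod 39), not 10.

[⇐] This fails: take n = 19. Then 19² = 361 ≡ 10 (mod 39), yet 19 ≡ 6 (mod 13), not 7.

Neither direction holds.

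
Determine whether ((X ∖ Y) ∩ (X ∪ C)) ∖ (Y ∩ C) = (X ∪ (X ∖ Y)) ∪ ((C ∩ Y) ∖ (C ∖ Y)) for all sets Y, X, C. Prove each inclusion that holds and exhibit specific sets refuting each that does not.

(⟹) Let x ∈ ((X ∖ Y) ∩ (X ∪ C)) ∖ (Y ∩ C). Then either x ∈ X and x ∉ Y, C; or x ∈ X ∩ C and x ∉ Y. In each case x ∈ (X ∪ (X ∖ Y)) ∪ ((C ∩ Y) ∖ (C ∖ Y)), so ((X ∖ Y) ∩ (X ∪ C)) ∖ (Y ∩ C) ⊆ (X ∪ (X ∖ Y)) ∪ ((C ∩ Y) ∖ (C ∖ Y)).

(⟸) This inclusion fails. Take Y = {1}, X = {1}, C = ∅; then 1 ∈ (X ∪ (X ∖ Y)) ∪ ((C ∩ Y) ∖ (C ∖ Y)) but 1 ∉ ((X ∖ Y) ∩ (X ∪ C)) ∖ (Y ∩ C).

Only the forward inclusion holds.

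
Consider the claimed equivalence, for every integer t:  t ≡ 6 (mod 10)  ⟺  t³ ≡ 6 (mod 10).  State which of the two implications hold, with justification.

Both directions hold.

(⇒) Suppose t ≡ 6 (mod 10). Write t = 10j + 6. Then (10j + 6)³ = 1000j³ + 1800j² + 1080j + 216 = 10(100j³ + 180j² + 108j + 21) + 6, so t³ ≡ 6 (mod 10).

(⇐) For the converse, argue contrapositively. If t ≢ 6 (mod 10), then t is congruent to one of 0, 1, 2, 3, 4, 5, 7, 8, 9 modulo 10, and these give t³ ≡ 0, 1, 8, 7, 4, 5, 3, 2, 9 respectively — never 6.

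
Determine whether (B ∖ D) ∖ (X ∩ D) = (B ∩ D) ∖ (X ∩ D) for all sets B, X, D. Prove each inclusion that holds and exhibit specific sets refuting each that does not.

Neither inclusion holds.

(⊆) This inclusion fails. Take B = {1}, X = ∅, D = ∅; then 1 ∈ (B ∖ D) ∖ (X ∩ D) but 1 ∉ (B ∩ D) ∖ (X ∩ D).

(⊇) This inclusion fails. Take B = {1}, X = ∅, D = {1}; then 1 ∈ (B ∩ D) ∖ (X ∩ D) but 1 ∉ (B ∖ D) ∖ (X ∩ D).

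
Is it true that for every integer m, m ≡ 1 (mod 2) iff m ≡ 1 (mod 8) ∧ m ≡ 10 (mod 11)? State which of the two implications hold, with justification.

Only the reverse direction holds.

(⇒) This fails: m = 1 gives 1 ≡ 1 (mod 2) but 1 ≡ 1 (mod 11), so the conjunction on the right does not hold.

(⇐) Conversely, if m ≡ 1 (mod 8) and m ≡ 10 (mod 11), then by the Chinese remainder theorem m ≡ 65 (mod 88). Since 65 ≡ 1 (mod 2) and 2 ∣ 88, we get m ≡ 1 (mod 2).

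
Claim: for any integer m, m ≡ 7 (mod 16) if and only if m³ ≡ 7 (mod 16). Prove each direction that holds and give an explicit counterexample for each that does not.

[⇒] Suppose m ≡ 7 (mod 16). Write m = 16j + 7. Then (16j + 7)³ = 4096j³ + 5376j² + 2352j + 343 = 16(256j³ + 336j² + 147j + 21) + 7, so m³ ≡ 7 (mod 16).

[⇐] Conversely, suppose m³ ≡ 7 (mod 16). The only residue r in {0, …, 15} with r³ ≡ 7 (mod 16) is r = 7, so m ≡ 7 (mod 16).

Both directions hold.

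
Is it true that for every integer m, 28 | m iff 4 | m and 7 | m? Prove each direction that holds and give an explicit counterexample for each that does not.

Forward direction. If 28 ∣ m, write m = 28q. Since 28 = 7·4, m = 4·(7q), so 4 ∣ m; and since 28 = 4·7, m = 7·(4q), so 7 ∣ m.

Converse. Suppose 4 ∣ m and 7 ∣ m. Any common multiple of 4 and 7 is a multiple of their lcm; here gcd(4, 7) = 1, so lcm(4, 7) = 4·7 = 28, so 28 ∣ m.

Equivalent; both directions hold.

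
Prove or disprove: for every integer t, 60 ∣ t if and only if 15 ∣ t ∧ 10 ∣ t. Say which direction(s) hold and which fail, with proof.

(⟹) If 60 ∣ t, write t = 60q. Since 60 = 4·15, t = 15·(4q), so 15 ∣ t; and since 60 = 6·10, t = 10·(6q), so 10 ∣ t.

(⟸) This fails: take t = 30. Both 15 ∣ 30 and 10 ∣ 30, yet 30 is not a multiple of 60 (since 30 = 0·60 + 30), so 60 ∤ 30.

Not equivalent: only (⇒) holds.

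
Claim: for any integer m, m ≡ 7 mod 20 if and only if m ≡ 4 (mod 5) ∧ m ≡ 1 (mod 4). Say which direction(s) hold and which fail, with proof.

Neither direction holds.

(⟹) This fails: m = 7 gives 7 ≡ 7 (mod 20) but 7 ≡ 2 (mod 5), so the conjunction on the right does not hold.

(⟸) This fails: m = 9 satisfies both congruences on the right (9 ≡ 4 mod 5 and 9 ≡ 1 mod 4) yet 9 ≡ 9 (mod 20), not 7.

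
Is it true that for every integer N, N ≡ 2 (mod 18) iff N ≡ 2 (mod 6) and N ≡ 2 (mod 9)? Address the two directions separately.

The biconditional holds.

(⇐) If N ≡ 2 (mod 6) and N ≡ 2 (mod 9), then by the Chinese remainder theorem N ≡ 2 (mod 18). This is exactly N ≡ 2 (mod 18).

(⇒) Suppose N ≡ 2 (mod 18); write N = 18j + 2. Since 6 ∣ 18, reducing mod 6 gives N ≡ 2 (mod 6); since 9 ∣ 18, reducing mod 9 gives N ≡ 2 (mod 9).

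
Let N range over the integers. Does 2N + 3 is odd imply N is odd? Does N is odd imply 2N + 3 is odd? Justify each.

(⇒) This fails: take N = 4. Then 2N + 3 = 11, which is odd, yet N = 4 is even, not odd.

(⇐) Suppose N is odd. Since 2 is even, 2N is even for every N, so 2N + 3 has the same parity as 3, which is odd. Hence 2N + 3 is odd.

(⇒) fails; (⇐) holds.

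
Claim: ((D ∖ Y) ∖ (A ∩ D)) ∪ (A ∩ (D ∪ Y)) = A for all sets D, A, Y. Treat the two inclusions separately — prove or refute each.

(⟹) This inclusion fails. Take D = {1}, A = ∅, Y = ∅; then 1 ∈ ((D ∖ Y) ∖ (A ∩ D)) ∪ (A ∩ (D ∪ Y)) but 1 ∉ A.

(⟸) This inclusion fails. Take D = ∅, A = {1}, Y = ∅; then 1 ∈ A but 1 ∉ ((D ∖ Y) ∖ (A ∩ D)) ∪ (A ∩ (D ∪ Y)).

(⊆) fails and (⊇) fails.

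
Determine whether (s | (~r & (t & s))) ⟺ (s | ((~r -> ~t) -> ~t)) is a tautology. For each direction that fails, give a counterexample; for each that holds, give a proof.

Only the forward implication holds.

(→) Assume the antecedent. If r is true, the antecedent forces (r = T, s = T, t = F) or (r = T, s = T, t = T), and s | ((~r -> ~t) -> ~t) holds there. If r is false, s | ((~r -> ~t) -> ~t) reduces to true regardless of the other variables. Either way s | ((~r -> ~t) -> ~t) holds.

(←) This fails. Under r = F, s = F, t = F, the left side is false but the right side is true.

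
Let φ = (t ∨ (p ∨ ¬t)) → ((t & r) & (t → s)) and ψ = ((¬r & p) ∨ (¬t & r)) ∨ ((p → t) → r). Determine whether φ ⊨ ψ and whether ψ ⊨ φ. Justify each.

(⇒) Assume the antecedent. If r is true, the consequent reduces to true regardless of the other variables. If r is false, the antecedent cannot hold. Either way the consequent holds.

(⇐) This fails. Under r = T, t = F, s = F, p = F, the left side is false but the right side is true.

Not equivalent: only (⇒) holds.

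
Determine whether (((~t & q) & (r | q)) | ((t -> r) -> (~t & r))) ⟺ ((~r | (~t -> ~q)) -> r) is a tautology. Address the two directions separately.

Forward direction. This fails. Under t = T, r = F, q = F, the left side is true but the right side is false.

Converse. This fails. Under t = T, r = T, q = F, the left side is false but the right side is true.

Neither direction holds.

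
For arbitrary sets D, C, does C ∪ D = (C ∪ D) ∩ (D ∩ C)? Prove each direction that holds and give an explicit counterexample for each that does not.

(⟸) Let x ∈ (C ∪ D) ∩ (D ∩ C). Then x ∈ D ∩ C, from which x ∈ C ∪ D.

(⟹) This inclusion fails. Take D = {1}, C = ∅; then 1 ∈ C ∪ D but 1 ∉ (C ∪ D) ∩ (D ∩ C).

The sets are not equal: only the reverse inclusion holds.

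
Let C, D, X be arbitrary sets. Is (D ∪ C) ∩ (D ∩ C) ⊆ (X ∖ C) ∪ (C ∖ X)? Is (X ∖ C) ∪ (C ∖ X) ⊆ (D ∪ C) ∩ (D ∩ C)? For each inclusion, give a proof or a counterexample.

(⊆) This inclusion fails. Take C = {1}, D = {1}, X = {1}; then 1 ∈ (D ∪ C) ∩ (D ∩ C) but 1 ∉ (X ∖ C) ∪ (C ∖ X).

(⊇) This inclusion fails. Take C = {1}, D = ∅, X = ∅; then 1 ∈ (X ∖ C) ∪ (C ∖ X) but 1 ∉ (D ∪ C) ∩ (D ∩ C).

Neither inclusion holds.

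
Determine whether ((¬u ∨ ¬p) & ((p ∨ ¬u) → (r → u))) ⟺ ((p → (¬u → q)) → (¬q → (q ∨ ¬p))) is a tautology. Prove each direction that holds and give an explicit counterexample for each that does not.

(→) Assume the antecedent. If p is true, the antecedent forces (r = F, q = F, u = F, p = T) or (r = F, q = T, u = F, p = T), and the consequent holds there. If p is false, the consequent reduces to true regardless of the other variables. Either way the consequent holds.

(←) This fails. Under r = T, q = F, u = F, p = F, the left side is false but the right side is true.

The forward direction holds; the converse fails.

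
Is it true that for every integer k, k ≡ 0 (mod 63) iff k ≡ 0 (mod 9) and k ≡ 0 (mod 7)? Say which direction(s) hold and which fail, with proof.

Both directions hold; the statement is true.

(→) Suppose k ≡ 0 (mod 63); write k = 63j + 0. Since 9 ∣ 63, reducing mod 9 gives k ≡ 0 (mod 9); since 7 ∣ 63, reducing mod 7 gives k ≡ 0 (mod 7).

(←) Conversely, if k ≡ 0 (mod 9) and k ≡ 0 (mod 7), then by the Chinese remainder theorem k ≡ 0 (mod 63). This is exactly k ≡ 0 (mod 63).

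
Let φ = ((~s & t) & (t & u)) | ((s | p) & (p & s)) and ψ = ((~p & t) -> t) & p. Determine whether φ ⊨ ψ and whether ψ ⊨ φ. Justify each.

[⇒] This fails. Under u = T, s = F, p = F, t = T, the left side is true but the right side is false.

[⇐] This fails. Under u = F, s = F, p = T, t = F, the left side is false but the right side is true.

Neither implication holds.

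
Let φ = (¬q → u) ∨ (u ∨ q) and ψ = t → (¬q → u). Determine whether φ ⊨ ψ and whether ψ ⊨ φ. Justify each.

(→) Assume the antecedent. If q is true, t → (¬q → u) reduces to true regardless of the other variables. If q is false, the antecedent forces (t = F, q = F, u = T) or (t = T, q = F, u = T), and t → (¬q → u) holds there. Either way t → (¬q → u) holds.

(←) This fails. Under t = F, q = F, u = F, the left side is false but the right side is true.

Not equivalent: only (⇒) holds.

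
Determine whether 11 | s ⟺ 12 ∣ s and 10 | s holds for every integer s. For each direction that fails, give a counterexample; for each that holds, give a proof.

Forward direction. This fails: take s = 11. Certainly 11 ∣ 11, but 12 ∤ 11.

Converse. This fails: take s = 60. Both 12 ∣ 60 and 10 ∣ 60, yet 60 is not a multiple of 11 (since 60 = 5·11 + 5), so 11 ∤ 60.

(⇒) fails and (⇐) fails.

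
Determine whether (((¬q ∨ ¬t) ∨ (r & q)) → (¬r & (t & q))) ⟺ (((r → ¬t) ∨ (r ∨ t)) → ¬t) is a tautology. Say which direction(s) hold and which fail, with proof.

(→) This fails. Under q = T, t = T, r = F, the left side is true but the right side is false.

(←) This fails. Under q = F, t = F, r = F, the left side is false but the right side is true.

(⇒) fails and (⇐) fails.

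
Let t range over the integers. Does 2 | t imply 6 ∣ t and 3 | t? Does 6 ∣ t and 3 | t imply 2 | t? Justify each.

Forward direction. This fails: take t = 2. Certainly 2 ∣ 2, but 6 ∤ 2.

Converse. Suppose 6 ∣ t and 3 ∣ t. Any common multiple of 6 and 3 is a multiple of their lcm; here lcm(6, 3) = 6·3/gcd(6, 3) = 18/3 = 6, so 6 ∣ t. Since 2 ∣ 6, it follows that 2 ∣ t.

Only the converse holds.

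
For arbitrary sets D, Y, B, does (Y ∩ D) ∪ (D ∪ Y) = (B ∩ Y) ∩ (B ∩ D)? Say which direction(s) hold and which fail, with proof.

The sets are not equal: only the reverse inclusion holds.

(⊆) This inclusion fails. Take D = {1}, Y = ∅, B = ∅; then 1 ∈ (Y ∩ D) ∪ (D ∪ Y) but 1 ∉ (B ∩ Y) ∩ (B ∩ D).

(⊇) Let x ∈ (B ∩ Y) ∩ (B ∩ D). Then x ∈ D ∩ Y ∩ B, from which x ∈ (Y ∩ D) ∪ (D ∪ Y).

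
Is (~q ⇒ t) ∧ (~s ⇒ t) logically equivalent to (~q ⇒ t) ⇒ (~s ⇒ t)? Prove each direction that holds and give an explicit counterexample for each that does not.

Only the forward implication holds.

Forward direction. Assume the antecedent. If t is true, (~q ⇒ t) ⇒ (~s ⇒ t) reduces to true regardless of the other variables. If t is false, the antecedent forces (q = T, t = F, s = T), and (~q ⇒ t) ⇒ (~s ⇒ t) holds there. Either way (~q ⇒ t) ⇒ (~s ⇒ t) holds.

Converse. This fails. Under q = F, t = F, s = F, the left side is false but the right side is true.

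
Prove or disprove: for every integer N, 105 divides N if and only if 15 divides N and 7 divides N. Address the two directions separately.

Both implications hold.

[⇒] If 105 ∣ N, write N = 105q. Since 105 = 7·15, N = 15·(7q), so 15 ∣ N; and since 105 = 15·7, N = 7·(15q), so 7 ∣ N.

[⇐] Suppose 15 ∣ N and 7 ∣ N. Any common multiple of 15 and 7 is a multiple of their lcm; here gcd(15, 7) = 1, so lcm(15, 7) = 15·7 = 105, so 105 ∣ N.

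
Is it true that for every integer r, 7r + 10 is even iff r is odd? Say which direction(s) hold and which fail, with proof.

Neither implication holds.

(⇒) This fails: r = 6 gives 7r + 10 = 52, which is even, but 6 is even, not odd.

(⇐) This also fails: r = 7 is odd, but 7r + 10 = 59 is odd, not even.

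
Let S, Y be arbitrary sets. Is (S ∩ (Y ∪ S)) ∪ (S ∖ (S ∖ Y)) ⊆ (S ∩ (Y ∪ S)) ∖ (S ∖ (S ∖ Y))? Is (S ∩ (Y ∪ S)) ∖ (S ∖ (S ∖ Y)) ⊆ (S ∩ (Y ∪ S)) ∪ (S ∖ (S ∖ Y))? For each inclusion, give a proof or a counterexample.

The sets are not equal: only the reverse inclusion holds.

(⊆) This inclusion fails. Take S = {1}, Y = {1}; then 1 ∈ (S ∩ (Y ∪ S)) ∪ (S ∖ (S ∖ Y)) but 1 ∉ (S ∩ (Y ∪ S)) ∖ (S ∖ (S ∖ Y)).

(⊇) Let x ∈ (S ∩ (Y ∪ S)) ∖ (S ∖ (S ∖ Y)). Then x ∈ S and x ∉ Y, from which x ∈ (S ∩ (Y ∪ S)) ∪ (S ∖ (S ∖ Y)).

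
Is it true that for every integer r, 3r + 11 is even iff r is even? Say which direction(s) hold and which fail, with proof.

Neither direction holds.

Forward direction. This fails: r = 1 gives 3r + 11 = 14, which is even, but 1 is odd, not even.

Converse. This also fails: r = 2 is even, but 3r + 11 = 17 is odd, not even.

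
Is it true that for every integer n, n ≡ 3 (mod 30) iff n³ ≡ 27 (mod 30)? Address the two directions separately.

Equivalent; both directions hold.

(⟸) Suppose n³ ≡ 27 (mod 30). The only residue r in {0, …, 29} with r³ ≡ 27 (mod 30) is r = 3, so n ≡ 3 (mod 30).

(⟹) Suppose n ≡ 3 (mod 30). Write n = 30j + 3. Then (30j + 3)³ = 27000j³ + 8100j² + 810j + 27 = 30(900j³ + 270j² + 27j) + 27, so n³ ≡ 27 (mod 30).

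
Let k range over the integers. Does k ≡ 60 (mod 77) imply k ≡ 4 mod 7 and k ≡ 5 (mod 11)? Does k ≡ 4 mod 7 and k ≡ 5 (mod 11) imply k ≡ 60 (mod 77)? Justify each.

[⇐] If k ≡ 4 (mod 7) and k ≡ 5 (mod 11), then by the Chinese remainder theorem k ≡ 60 (mod 77). This is exactly k ≡ 60 (mod 77).

[⇒] Suppose k ≡ 60 (mod 77); write k = 77j + 60. Since 7 ∣ 77, reducing mod 7 gives k ≡ 60 ≡ 4 (mod 7); since 11 ∣ 77, reducing mod 11 gives k ≡ 60 ≡ 5 (mod 11).

Equivalent; both directions hold.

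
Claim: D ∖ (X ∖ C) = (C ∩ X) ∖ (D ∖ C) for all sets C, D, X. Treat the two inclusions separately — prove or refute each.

Both inclusions fail.

(⊆) This inclusion fails. Take C = ∅, D = {1}, X = ∅; then 1 ∈ D ∖ (X ∖ C) but 1 ∉ (C ∩ X) ∖ (D ∖ C).

(⊇) This inclusion fails. Take C = {1}, D = ∅, X = {1}; then 1 ∈ (C ∩ X) ∖ (D ∖ C) but 1 ∉ D ∖ (X ∖ C).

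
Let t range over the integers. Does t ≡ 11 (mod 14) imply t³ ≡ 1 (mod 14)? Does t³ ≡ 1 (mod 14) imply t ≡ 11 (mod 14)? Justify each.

Not equivalent: only (⇒) holds.

(→) Suppose t ≡ 11 (mod 14). Write t = 14j + 11. Then (14j + 11)³ = 2744j³ + 6468j² + 5082j + 1331 = 14(196j³ + 462j² + 363j + 95) + 1, so t³ ≡ 1 (mod 14).

(←) This fails: take t = 1. Then 1³ = 1 ≡ 1 (mod 14), yet 1 ≡ 1 (mod 14), not 11.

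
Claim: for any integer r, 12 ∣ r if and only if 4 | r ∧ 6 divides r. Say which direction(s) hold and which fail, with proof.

[⇒] If 12 ∣ r, write r = 12q. Since 12 = 3·4, r = 4·(3q), so 4 ∣ r; and since 12 = 2·6, r = 6·(2q), so 6 ∣ r.

[⇐] Suppose 4 ∣ r and 6 ∣ r. Any common multiple of 4 and 6 is a multiple of their lcm; here lcm(4, 6) = 4·6/gcd(4, 6) = 24/2 = 12, so 12 ∣ r.

Both implications hold.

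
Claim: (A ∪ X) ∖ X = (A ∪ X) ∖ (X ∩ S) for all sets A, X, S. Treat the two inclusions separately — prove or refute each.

(⊆) holds; (⊇) fails.

Forward inclusion. Let x ∈ (A ∪ X) ∖ X. Then either x ∈ A and x ∉ X, S; or x ∈ A ∩ S and x ∉ X. In each case x ∈ (A ∪ X) ∖ (X ∩ S), so (A ∪ X) ∖ X ⊆ (A ∪ X) ∖ (X ∩ S).

Reverse inclusion. This inclusion fails. Take A = ∅, X = {1}, S = ∅; then 1 ∈ (A ∪ X) ∖ (X ∩ S) but 1 ∉ (A ∪ X) ∖ X.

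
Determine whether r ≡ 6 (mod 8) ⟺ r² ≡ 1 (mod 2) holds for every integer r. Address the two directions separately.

Neither implication holds.

(→) This fails: take r = 6. Then 6 ≡ 6 (mod 8), but 6² = 36 ≡ 0 (mod 2), not 1.

(←) This fails: take r = 1. Then 1² = 1 ≡ 1 (mod 2), yet 1 ≡ 1 (mod 8), not 6.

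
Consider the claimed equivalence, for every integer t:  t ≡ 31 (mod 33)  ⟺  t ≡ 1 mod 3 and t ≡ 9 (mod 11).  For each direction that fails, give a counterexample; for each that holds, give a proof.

(←) If t ≡ 1 (mod 3) and t ≡ 9 (mod 11), then by the Chinese remainder theorem t ≡ 31 (mod 33). This is exactly t ≡ 31 (mod 33).

(→) Suppose t ≡ 31 (mod 33); write t = 33j + 31. Since 3 ∣ 33, reducing mod 3 gives t ≡ 31 ≡ 1 (mod 3); since 11 ∣ 33, reducing mod 11 gives t ≡ 31 ≡ 9 (mod 11).

Equivalent; both directions hold.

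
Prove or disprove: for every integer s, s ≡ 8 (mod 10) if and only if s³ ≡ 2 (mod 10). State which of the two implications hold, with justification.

Equivalent; both directions hold.

Forward direction. Suppose s ≡ 8 (mod 10). Write s = 10j + 8. Then (10j + 8)³ = 1000j³ + 2400j² + 1920j + 512 = 10(100j³ + 240j² + 192j + 51) + 2, so s³ ≡ 2 (mod 10).

Converse. Suppose s³ ≡ 2 (mod 10). The only residue r in {0, …, 9} with r³ ≡ 2 (mod 10) is r = 8, so s ≡ 8 (mod 10).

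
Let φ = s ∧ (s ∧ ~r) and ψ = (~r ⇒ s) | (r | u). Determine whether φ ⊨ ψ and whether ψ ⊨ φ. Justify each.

Not equivalent: only (⇒) holds.

(→) Assume the antecedent. If r is true, the antecedent cannot hold. If r is false, the antecedent forces (r = F, u = F, s = T) or (r = F, u = T, s = T), and (~r ⇒ s) | (r | u) holds there. Either way (~r ⇒ s) | (r | u) holds.

(←) This fails. Under r = T, u = F, s = F, the left side is false but the right side is true.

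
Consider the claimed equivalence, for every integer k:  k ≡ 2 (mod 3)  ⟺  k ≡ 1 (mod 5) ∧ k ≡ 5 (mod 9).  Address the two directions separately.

(⇒) This fails: k = 32 gives 32 ≡ 2 (mod 3) but 32 ≡ 2 (mod 5), so the conjunction on the right does not hold.

(⇐) Conversely, if k ≡ 1 (mod 5) and k ≡ 5 (mod 9), then by the Chinese remainder theorem k ≡ 41 (mod 45). Since 41 ≡ 2 (mod 3) and 3 ∣ 45, we get k ≡ 2 (mod 3).

Not equivalent: only (⇐) holds.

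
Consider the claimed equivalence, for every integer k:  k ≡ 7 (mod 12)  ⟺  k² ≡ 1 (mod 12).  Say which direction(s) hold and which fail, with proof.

Not equivalent: only (⇒) holds.

[⇐] This fails: take k = 1. Then 1² = 1 ≡ 1 (mod 12), yet 1 ≡ 1 (mod 12), not 7.

[⇒] Suppose k ≡ 7 (mod 12). Write k = 12j + 7. Then (12j + 7)² = 144j² + 168j + 49 = 12(12j² + 14j + 4) + 1, so k² ≡ 1 (mod 12).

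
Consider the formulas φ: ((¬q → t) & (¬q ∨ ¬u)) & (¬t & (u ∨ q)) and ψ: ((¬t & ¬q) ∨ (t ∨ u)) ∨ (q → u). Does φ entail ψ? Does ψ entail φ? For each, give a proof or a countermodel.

(⇒) fails and (⇐) fails.

Forward direction. This fails. Under u = F, q = T, t = F, the left side is true but the right side is false.

Converse. This fails. Under u = F, q = F, t = F, the left side is false but the right side is true.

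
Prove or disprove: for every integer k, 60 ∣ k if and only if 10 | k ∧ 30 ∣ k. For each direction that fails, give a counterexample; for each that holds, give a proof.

[⇒] If 60 ∣ k, write k = 60q. Since 60 = 6·10, k = 10·(6q), so 10 ∣ k; and since 60 = 2·30, k = 30·(2q), so 30 ∣ k.

[⇐] This fails: take k = 30. Both 10 ∣ 30 and 30 ∣ 30, yet 30 is not a multiple of 60 (since 30 = 0·60 + 30), so 60 ∤ 30.

(⇒) holds; (⇐) fails.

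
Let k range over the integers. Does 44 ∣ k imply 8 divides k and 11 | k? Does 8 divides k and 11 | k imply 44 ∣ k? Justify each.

(⟹) This fails: take k = 44. Certainly 44 ∣ 44, but 8 ∤ 44.

(⟸) Suppose 8 ∣ k and 11 ∣ k. Any common multiple of 8 and 11 is a multiple of their lcm; here gcd(8, 11) = 1, so lcm(8, 11) = 8·11 = 88, so 88 ∣ k. Since 44 ∣ 88, it follows that 44 ∣ k.

Only the reverse direction holds.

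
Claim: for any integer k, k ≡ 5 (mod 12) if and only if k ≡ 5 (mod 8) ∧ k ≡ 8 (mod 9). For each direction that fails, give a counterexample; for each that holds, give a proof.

The forward direction fails; the converse holds.

(⟹) This fails: k = 65 gives 65 ≡ 5 (mod 12) but 65 ≡ 1 (mod 8), so the conjunction on the right does not hold.

(⟸) Conversely, if k ≡ 5 (mod 8) and k ≡ 8 (mod 9), then by the Chinese remainder theorem k ≡ 53 (mod 72). Since 53 ≡ 5 (mod 12) and 12 ∣ 72, we get k ≡ 5 (mod 12).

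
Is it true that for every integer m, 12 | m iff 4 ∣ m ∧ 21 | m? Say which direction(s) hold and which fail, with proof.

The forward direction fails; the converse holds.

(⟸) Suppose 4 ∣ m and 21 ∣ m. Any common multiple of 4 and 21 is a multiple of their lcm; here gcd(4, 21) = 1, so lcm(4, 21) = 4·21 = 84, so 84 ∣ m. Since 12 ∣ 84, it follows that 12 ∣ m.

(⟹) This fails: take m = 12. Certainly 12 ∣ 12, but 21 ∤ 12.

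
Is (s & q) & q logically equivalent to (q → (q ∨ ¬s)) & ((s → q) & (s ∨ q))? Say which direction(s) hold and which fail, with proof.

Not equivalent: only (⇒) holds.

Converse. This fails. Under q = T, s = F, the left side is false but the right side is true.

Forward direction. Assume the antecedent. If q is true, the consequent reduces to true regardless of the other variables. If q is false, the antecedent cannot hold. Either way the consequent holds.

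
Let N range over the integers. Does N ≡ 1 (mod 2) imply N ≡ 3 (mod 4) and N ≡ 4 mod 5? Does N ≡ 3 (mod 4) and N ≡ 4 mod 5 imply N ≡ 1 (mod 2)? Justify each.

The forward direction fails; the converse holds.

(→) This fails: N = 1 gives 1 ≡ 1 (mod 2) but 1 ≡ 1 (mod 4), so the conjunction on the right does not hold.

(←) Conversely, if N ≡ 3 (mod 4) and N ≡ 4 (mod 5), then by the Chinese remainder theorem N ≡ 19 (mod 20). Since 19 ≡ 1 (mod 2) and 2 ∣ 20, we get N ≡ 1 (mod 2).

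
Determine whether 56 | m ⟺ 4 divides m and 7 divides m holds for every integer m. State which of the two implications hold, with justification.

(⇐) This fails: take m = 28. Both 4 ∣ 28 and 7 ∣ 28, yet 28 is not a multiple of 56 (since 28 = 0·56 + 28), so 56 ∤ 28.

(⇒) If 56 ∣ m, write m = 56q. Since 56 = 14·4, m = 4·(14q), so 4 ∣ m; and since 56 = 8·7, m = 7·(8q), so 7 ∣ m.

Not equivalent: only (⇒) holds.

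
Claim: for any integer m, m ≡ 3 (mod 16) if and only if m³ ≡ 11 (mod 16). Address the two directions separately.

Both directions hold; the statement is true.

(⟹) Suppose m ≡ 3 (mod 16). Write m = 16j + 3. Then (16j + 3)³ = 4096j³ + 2304j² + 432j + 27 = 16(256j³ + 144j² + 27j + 1) + 11, so m³ ≡ 11 (mod 16).

(⟸) Conversely, suppose m³ ≡ 11 (mod 16). The only residue r in {0, …, 15} with r³ ≡ 11 (mod 16) is r = 3, so m ≡ 3 (mod 16).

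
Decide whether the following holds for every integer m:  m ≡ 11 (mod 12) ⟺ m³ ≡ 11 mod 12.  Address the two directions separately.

(⟹) Suppose m ≡ 11 (mod 12). Write m = 12j + 11. Then (12j + 11)³ = 1728j³ + 4752j² + 4356j + 1331 = 12(144j³ + 396j² + 363j + 110) + 11, so m³ ≡ 11 (mod 12).

(⟸) For the converse, argue contrapositively. If m ≢ 11 (mod 12), then m is congruent to one of 0, 1, 2, 3, 4, 5, 6, 7, 8, 9, 10 modulo 12, and these give m³ ≡ 0, 1, 8, 3, 4, 5, 0, 7, 8, 9, 4 respectively — never 11.

Both directions hold; the statement is true.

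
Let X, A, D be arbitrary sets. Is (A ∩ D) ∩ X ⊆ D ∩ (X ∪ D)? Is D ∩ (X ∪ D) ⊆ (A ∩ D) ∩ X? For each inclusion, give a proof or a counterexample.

(⊆) holds; (⊇) fails.

(⊆) Let x ∈ (A ∩ D) ∩ X. Then x ∈ X ∩ A ∩ D, from which x ∈ D ∩ (X ∪ D).

(⊇) This inclusion fails. Take X = ∅, A = ∅, D = {1}; then 1 ∈ D ∩ (X ∪ D) but 1 ∉ (A ∩ D) ∩ X.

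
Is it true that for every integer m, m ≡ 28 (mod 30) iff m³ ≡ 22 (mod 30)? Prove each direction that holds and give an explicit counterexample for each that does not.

(⟸) Suppose m³ ≡ 22 (mod 30). The only residue r in {0, …, 29} with r³ ≡ 22 (mod 30) is r = 28, so m ≡ 28 (mod 30).

(⟹) Suppose m ≡ 28 (mod 30). Write m = 30j + 28. Then (30j + 28)³ = 27000j³ + 75600j² + 70560j + 21952 = 30(900j³ + 2520j² + 2352j + 731) + 22, so m³ ≡ 22 (mod 30).

Both implications hold.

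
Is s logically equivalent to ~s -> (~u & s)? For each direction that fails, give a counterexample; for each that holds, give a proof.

Both implications hold.

(⇐) Assume the antecedent. If u is true, the antecedent forces (u = T, s = T), and s holds there. If u is false, the antecedent forces (u = F, s = T), and s holds there. Either way s holds.

(⇒) Assume the antecedent. If u is true, the antecedent forces (u = T, s = T), and ~s -> (~u & s) holds there. If u is false, the antecedent forces (u = F, s = T), and ~s -> (~u & s) holds there. Either way ~s -> (~u & s) holds.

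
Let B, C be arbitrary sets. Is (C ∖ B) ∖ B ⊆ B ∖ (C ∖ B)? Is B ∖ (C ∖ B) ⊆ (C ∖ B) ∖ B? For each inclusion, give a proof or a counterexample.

Both inclusions fail.

Forward inclusion. This inclusion fails. Take B = ∅, C = {1}; then 1 ∈ (C ∖ B) ∖ B but 1 ∉ B ∖ (C ∖ B).

Reverse inclusion. This inclusion fails. Take B = {1}, C = ∅; then 1 ∈ B ∖ (C ∖ B) but 1 ∉ (C ∖ B) ∖ B.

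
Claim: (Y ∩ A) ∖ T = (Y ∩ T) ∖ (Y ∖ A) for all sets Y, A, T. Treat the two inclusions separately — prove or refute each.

Neither inclusion holds.

(⊆) This inclusion fails. Take Y = {1}, A = {1}, T = ∅; then 1 ∈ (Y ∩ A) ∖ T but 1 ∉ (Y ∩ T) ∖ (Y ∖ A).

(⊇) This inclusion fails. Take Y = {1}, A = {1}, T = {1}; then 1 ∈ (Y ∩ T) ∖ (Y ∖ A) but 1 ∉ (Y ∩ A) ∖ T.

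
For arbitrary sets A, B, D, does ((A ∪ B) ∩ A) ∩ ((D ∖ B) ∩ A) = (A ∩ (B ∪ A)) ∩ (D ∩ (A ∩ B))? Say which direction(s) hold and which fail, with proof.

(⟹) This inclusion fails. Take A = {1}, B = ∅, D = {1}; then 1 ∈ ((A ∪ B) ∩ A) ∩ ((D ∖ B) ∩ A) but 1 ∉ (A ∩ (B ∪ A)) ∩ (D ∩ (A ∩ B)).

(⟸) This inclusion fails. Take A = {1}, B = {1}, D = {1}; then 1 ∈ (A ∩ (B ∪ A)) ∩ (D ∩ (A ∩ B)) but 1 ∉ ((A ∪ B) ∩ A) ∩ ((D ∖ B) ∩ A).

(⊆) fails and (⊇) fails.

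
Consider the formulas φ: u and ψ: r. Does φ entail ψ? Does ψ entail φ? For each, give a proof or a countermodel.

Both directions fail.

[⇒] This fails. Under r = F, u = T, the left side is true but the right side is false.

[⇐] This fails. Under r = T, u = F, the left side is false but the right side is true.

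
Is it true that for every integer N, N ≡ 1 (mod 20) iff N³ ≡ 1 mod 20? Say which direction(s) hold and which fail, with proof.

(⇒) Suppose N ≡ 1 (mod 20). Write N = 20j + 1. Then (20j + 1)³ = 8000j³ + 1200j² + 60j + 1 = 20(400j³ + 60j² + 3j) + 1, so N³ ≡ 1 (mod 20).

(⇐) Conversely, suppose N³ ≡ 1 (mod 20). The only residue r in {0, …, 19} with r³ ≡ 1 (mod 20) is r = 1, so N ≡ 1 (mod 20).

Both directions hold; the statement is true.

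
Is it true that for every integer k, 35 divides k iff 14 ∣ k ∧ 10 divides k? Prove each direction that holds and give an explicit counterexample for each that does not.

(→) This fails: take k = 35. Certainly 35 ∣ 35, but 14 ∤ 35.

(←) Suppose 14 ∣ k and 10 ∣ k. Any common multiple of 14 and 10 is a multiple of their lcm; here lcm(14, 10) = 14·10/gcd(14, 10) = 140/2 = 70, so 70 ∣ k. Since 35 ∣ 70, it follows that 35 ∣ k.

Only the reverse direction holds.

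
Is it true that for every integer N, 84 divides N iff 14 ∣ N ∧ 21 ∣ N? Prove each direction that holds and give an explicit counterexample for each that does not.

(⇒) If 84 ∣ N, write N = 84q. Since 84 = 6·14, N = 14·(6q), so 14 ∣ N; and since 84 = 4·21, N = 21·(4q), so 21 ∣ N.

(⇐) This fails: take N = 42. Both 14 ∣ 42 and 21 ∣ 42, yet 42 is not a multiple of 84 (since 42 = 0·84 + 42), so 84 ∤ 42.

(⇒) holds; (⇐) fails.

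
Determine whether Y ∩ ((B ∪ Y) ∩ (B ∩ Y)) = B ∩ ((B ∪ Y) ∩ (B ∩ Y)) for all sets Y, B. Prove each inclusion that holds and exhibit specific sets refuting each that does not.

(⟹) Let x ∈ Y ∩ ((B ∪ Y) ∩ (B ∩ Y)). Then x ∈ Y ∩ B, from which x ∈ B ∩ ((B ∪ Y) ∩ (B ∩ Y)).

(⟸) Let x ∈ B ∩ ((B ∪ Y) ∩ (B ∩ Y)). Then x ∈ Y ∩ B, from which x ∈ Y ∩ ((B ∪ Y) ∩ (B ∩ Y)).

Both inclusions hold; the sets are equal.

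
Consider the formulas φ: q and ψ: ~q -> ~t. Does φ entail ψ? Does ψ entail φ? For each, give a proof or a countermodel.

(⟹) Assume the antecedent. If q is true, ~q -> ~t reduces to true regardless of the other variables. If q is false, the antecedent cannot hold. Either way ~q -> ~t holds.

(⟸) This fails. Under q = F, t = F, the left side is false but the right side is true.

Not equivalent: only (⇒) holds.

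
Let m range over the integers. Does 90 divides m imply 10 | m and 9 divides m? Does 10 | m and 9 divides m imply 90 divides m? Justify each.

Equivalent; both directions hold.

(→) If 90 ∣ m, write m = 90q. Since 90 = 9·10, m = 10·(9q), so 10 ∣ m; and since 90 = 10·9, m = 9·(10q), so 9 ∣ m.

(←) Suppose 10 ∣ m and 9 ∣ m. Any common multiple of 10 and 9 is a multiple of their lcm; here gcd(10, 9) = 1, so lcm(10, 9) = 10·9 = 90, so 90 ∣ m.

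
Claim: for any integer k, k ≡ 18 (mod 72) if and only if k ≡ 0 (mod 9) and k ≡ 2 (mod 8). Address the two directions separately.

(→) Suppose k ≡ 18 (mod 72); write k = 72j + 18. Since 9 ∣ 72, reducing mod 9 gives k ≡ 18 ≡ 0 (mod 9); since 8 ∣ 72, reducing mod 8 gives k ≡ 18 ≡ 2 (mod 8).

(←) Conversely, if k ≡ 0 (mod 9) and k ≡ 2 (mod 8), then by the Chinese remainder theorem k ≡ 18 (mod 72). This is exactly k ≡ 18 (mod 72).

Both implications hold.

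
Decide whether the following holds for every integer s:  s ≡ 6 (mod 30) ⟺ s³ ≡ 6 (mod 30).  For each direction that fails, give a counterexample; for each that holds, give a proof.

(→) Suppose s ≡ 6 (mod 30). Write s = 30j + 6. Then (30j + 6)³ = 27000j³ + 16200j² + 3240j + 216 = 30(900j³ + 540j² + 108j + 7) + 6, so s³ ≡ 6 (mod 30).

(←) Conversely, suppose s³ ≡ 6 (mod 30). The only residue r in {0, …, 29} with r³ ≡ 6 (mod 30) is r = 6, so s ≡ 6 (mod 30).

The biconditional holds.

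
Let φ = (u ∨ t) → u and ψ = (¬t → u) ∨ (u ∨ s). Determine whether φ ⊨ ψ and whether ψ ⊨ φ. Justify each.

(⇒) fails and (⇐) fails.

(→) This fails. Under s = F, u = F, t = F, the left side is true but the right side is false.

(←) This fails. Under s = F, u = F, t = T, the left side is false but the right side is true.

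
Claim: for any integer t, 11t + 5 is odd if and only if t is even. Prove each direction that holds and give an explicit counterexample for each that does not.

Both implications hold.

(⟸) Suppose t is even; write t = 2j. Then 11t + 5 = 11·(2j) + 5 = 2·11j + 5, which is odd.

(⟹) Suppose 11t + 5 is odd. Since 11 is odd, 11t and t have the same parity, so 11t + 5 ≡ t + 5 (mod 2). As 5 is odd, 11t + 5 is odd exactly when t is even. Thus t is even.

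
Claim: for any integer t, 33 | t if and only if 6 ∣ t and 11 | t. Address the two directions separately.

The forward direction fails; the converse holds.

(→) This fails: take t = 33. Certainly 33 ∣ 33, but 6 ∤ 33.

(←) Suppose 6 ∣ t and 11 ∣ t. Any common multiple of 6 and 11 is a multiple of their lcm; here gcd(6, 11) = 1, so lcm(6, 11) = 6·11 = 66, so 66 ∣ t. Since 33 ∣ 66, it follows that 33 ∣ t.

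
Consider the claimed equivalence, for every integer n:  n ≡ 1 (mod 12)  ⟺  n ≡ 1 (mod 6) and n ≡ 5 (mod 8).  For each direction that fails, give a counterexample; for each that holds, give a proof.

(⇒) fails; (⇐) holds.

(⇐) If n ≡ 1 (mod 6) and n ≡ 5 (mod 8), then by the Chinese remainder theorem n ≡ 13 (mod 24). Since 13 ≡ 1 (mod 12) and 12 ∣ 24, we get n ≡ 1 (mod 12).

(⇒) This fails: n = 1 gives 1 ≡ 1 (mod 12) but 1 ≡ 1 (mod 8), so the conjunction on the right does not hold.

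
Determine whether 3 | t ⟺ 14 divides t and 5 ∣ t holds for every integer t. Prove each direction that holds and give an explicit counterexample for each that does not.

Neither direction holds.

Forward direction. This fails: take t = 3. Certainly 3 ∣ 3, but 14 ∤ 3.

Converse. This fails: take t = 70. Both 14 ∣ 70 and 5 ∣ 70, yet 70 is not a multiple of 3 (since 70 = 23·3 + 1), so 3 ∤ 70.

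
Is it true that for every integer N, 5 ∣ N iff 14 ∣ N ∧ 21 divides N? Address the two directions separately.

Both directions fail.

[⇒] This fails: take N = 5. Certainly 5 ∣ 5, but 14 ∤ 5.

[⇐] This fails: take N = 42. Both 14 ∣ 42 and 21 ∣ 42, yet 42 is not a multiple of 5 (since 42 = 8·5 + 2), so 5 ∤ 42.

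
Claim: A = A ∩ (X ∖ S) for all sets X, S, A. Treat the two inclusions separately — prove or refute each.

Forward inclusion. This inclusion fails. Take X = ∅, S = ∅, A = {1}; then 1 ∈ A but 1 ∉ A ∩ (X ∖ S).

Reverse inclusion. Let x ∈ A ∩ (X ∖ S). Then x ∈ X ∩ A and x ∉ S, from which x ∈ A.

(⊆) fails; (⊇) holds.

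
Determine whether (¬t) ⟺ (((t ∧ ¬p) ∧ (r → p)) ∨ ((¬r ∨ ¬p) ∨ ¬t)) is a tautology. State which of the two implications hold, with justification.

The forward direction holds; the converse fails.

[⇒] Assume the antecedent. If p is true, the antecedent forces (p = T, r = F, t = F) or (p = T, r = T, t = F), and the consequent holds there. If p is false, the consequent reduces to true regardless of the other variables. Either way the consequent holds.

[⇐] This fails. Under p = F, r = F, t = T, the left side is false but the right side is true.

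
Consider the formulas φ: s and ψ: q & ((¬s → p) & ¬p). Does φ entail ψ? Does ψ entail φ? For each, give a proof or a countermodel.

(⇐) Assume the antecedent. If q is true, the antecedent forces (q = T, p = F, s = T), and s holds there. If q is false, the antecedent cannot hold. Either way s holds.

(⇒) This fails. Under q = F, p = F, s = T, the left side is true but the right side is false.

(⇒) fails; (⇐) holds.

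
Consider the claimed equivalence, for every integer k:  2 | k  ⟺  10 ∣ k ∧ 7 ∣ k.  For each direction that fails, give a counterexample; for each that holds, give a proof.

Only the reverse direction holds.

(→) This fails: take k = 2. Certainly 2 ∣ 2, but 10 ∤ 2.

(←) Suppose 10 ∣ k and 7 ∣ k. Any common multiple of 10 and 7 is a multiple of their lcm; here gcd(10, 7) = 1, so lcm(10, 7) = 10·7 = 70, so 70 ∣ k. Since 2 ∣ 70, it follows that 2 ∣ k.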